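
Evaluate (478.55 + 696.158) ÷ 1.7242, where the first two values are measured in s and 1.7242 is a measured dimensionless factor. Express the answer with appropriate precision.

478.55 s + 696.158 s = 1174.708 s; the sum is limited to 2 decimal places (6 s.f.).
Carrying full precision, 1174.708 ÷ 1.7242 = 681.30611298… s; 1.7242 has 5 s.f., so the result keeps min(6, 5) = 5 s.f.
Rounded to 5 significant figures: 6.8131 × 10^2 s.

6.8131 × 10^2 s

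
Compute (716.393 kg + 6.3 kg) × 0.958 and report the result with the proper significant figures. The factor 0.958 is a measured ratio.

692 kg

716.393 kg + 6.3 kg = 722.693 kg; the sum is limited to 1 decimal place (4 s.f.).
Carrying full precision, 722.693 × 0.958 = 692.339894 kg; 0.958 has 3 s.f., so the result keeps min(4, 3) = 3 s.f.
Rounded to 3 significant figures: 692 kg.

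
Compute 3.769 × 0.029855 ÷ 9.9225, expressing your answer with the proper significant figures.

0.01134

3.769 × 0.029855 ÷ 9.9225 = 0.0113402363316…
Multiplication/division keeps the fewest significant figures: 3.769 → 4 s.f., 0.029855 → 5 s.f., 9.9225 → 5 s.f.; limit is 4.
Rounded to 4 significant figures: 0.01134.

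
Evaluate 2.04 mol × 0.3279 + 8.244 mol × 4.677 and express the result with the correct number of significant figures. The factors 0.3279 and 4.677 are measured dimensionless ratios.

39.23 mol

2.04 × 0.3279 = 0.668916 → 0.669 mol (3 s.f., last digit at the 10^-3 place).
8.244 × 4.677 = 38.557188 → 38.56 mol (4 s.f., last digit at the 10^-2 place).
Sum: 39.226104 mol; keep the coarser place, 10^-2.
Result: 39.23 mol.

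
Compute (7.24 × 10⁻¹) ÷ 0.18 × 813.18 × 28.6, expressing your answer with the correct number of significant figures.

9.4 × 10⁴

(7.24 × 10⁻¹) ÷ 0.18 × 813.18 × 28.6 = 93544.6130667…
Multiplication/division keeps the fewest significant figures: 7.24 × 10⁻¹ → 3 s.f., 0.18 → 2 s.f., 813.18 → 5 s.f., 28.6 → 3 s.f.; limit is 2.
Rounded to 2 significant figures: 9.4 × 10⁴.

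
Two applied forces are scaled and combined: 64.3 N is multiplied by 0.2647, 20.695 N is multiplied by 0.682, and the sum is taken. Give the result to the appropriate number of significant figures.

31.1 N

64.3 × 0.2647 = 17.02021 → 17.0 N (3 s.f., last digit at the 10^-1 place).
20.695 × 0.682 = 14.11399 → 14.1 N (3 s.f., last digit at the 10^-1 place).
Sum: 31.1342 N; keep the coarser place, 10^-1.
Result: 31.1 N.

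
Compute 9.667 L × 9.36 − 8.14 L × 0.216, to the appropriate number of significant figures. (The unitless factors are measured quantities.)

9.667 × 9.36 = 90.48312 → 90.5 L (3 s.f., last digit at the 10^-1 place).
8.14 × 0.216 = 1.75824 → 1.76 L (3 s.f., last digit at the 10^-2 place).
Difference: 88.72488 L; keep the coarser place, 10^-1.
Result: 88.7 L.

88.7 L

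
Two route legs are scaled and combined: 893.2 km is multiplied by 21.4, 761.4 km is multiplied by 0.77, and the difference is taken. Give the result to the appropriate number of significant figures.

1.85 × 10^4 km

893.2 × 21.4 = 19114.48 → 1.91 × 10^4 km (3 s.f., last digit at the 10^2 place).
761.4 × 0.77 = 586.278 → 5.9 × 10^2 km (2 s.f., last digit at the 10^1 place).
Difference: 18528.202 km; keep the coarser place, 10^2.
Result: 1.85 × 10^4 km.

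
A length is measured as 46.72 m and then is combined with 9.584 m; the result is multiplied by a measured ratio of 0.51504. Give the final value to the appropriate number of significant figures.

46.72 m + 9.584 m = 56.304 m; the sum is limited to 2 decimal places (4 s.f.).
Carrying full precision, 56.304 × 0.51504 = 28.99881216 m; 0.51504 has 5 s.f., so the result keeps min(4, 5) = 4 s.f.
Rounded to 4 significant figures: 29.00 m.

29.00 m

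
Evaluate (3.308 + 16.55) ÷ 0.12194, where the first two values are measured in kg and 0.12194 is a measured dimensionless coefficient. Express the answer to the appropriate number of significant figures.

3.308 kg + 16.55 kg = 19.858 kg; the sum is limited to 2 decimal places (4 s.f.).
Carrying full precision, 19.858 ÷ 0.12194 = 162.850582254… kg; 0.12194 has 5 s.f., so the result keeps min(4, 5) = 4 s.f.
Rounded to 4 significant figures: 162.9 kg.

162.9 kg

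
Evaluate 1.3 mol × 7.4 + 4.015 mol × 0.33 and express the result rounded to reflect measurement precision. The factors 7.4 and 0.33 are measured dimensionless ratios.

10.9 mol

1.3 × 7.4 = 9.62 → 9.6 mol (2 s.f., last digit at the 10^-1 place).
4.015 × 0.33 = 1.32495 → 1.3 mol (2 s.f., last digit at the 10^-1 place).
Sum: 10.94495 mol; keep the coarser place, 10^-1.
Result: 10.9 mol.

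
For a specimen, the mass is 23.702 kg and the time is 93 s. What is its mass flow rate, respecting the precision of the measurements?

0.25 kg/s

mass flow rate = 23.702 kg ÷ 93 s = 0.254860215054… kg/s.
23.702 has 5 significant figures; 93 has 2.
Division/multiplication keeps the fewest: 2 significant figures.
Rounded: 0.25 kg/s.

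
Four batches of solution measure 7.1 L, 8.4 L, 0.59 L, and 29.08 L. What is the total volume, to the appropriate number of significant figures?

7.1 L + 8.4 L + 0.59 L + 29.08 L = 45.17 L.
Addition/subtraction keeps the fewest decimal places: 7.1 → 1 decimal place, 8.4 → 1 decimal place, 0.59 → 2 decimal places, 29.08 → 2 decimal places; limit is 1.
Rounded to 1 decimal place: 45.2 L.

45.2 L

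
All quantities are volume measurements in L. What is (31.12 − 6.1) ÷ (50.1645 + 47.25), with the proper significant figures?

31.12 − 6.1 = 25.02, limited to 1 d.p. → 3 s.f.; 50.1645 + 47.25 = 97.4145, limited to 2 d.p. → 4 s.f.
Carrying full precision, 25.02 ÷ 97.4145 = 0.256840614077…; keep min(3, 4) = 3 s.f.
Rounded to 3 significant figures: 0.257.

0.257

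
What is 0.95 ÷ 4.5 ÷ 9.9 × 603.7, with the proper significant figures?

13

0.95 ÷ 4.5 ÷ 9.9 × 603.7 = 12.8735129068…
Multiplication/division keeps the fewest significant figures: 0.95 → 2 s.f., 4.5 → 2 s.f., 9.9 → 2 s.f., 603.7 → 4 s.f.; limit is 2.
Rounded to 2 significant figures: 13.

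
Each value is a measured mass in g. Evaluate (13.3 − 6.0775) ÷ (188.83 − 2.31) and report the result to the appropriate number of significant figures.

0.039

13.3 − 6.0775 = 7.2225, limited to 1 d.p. → 2 s.f.; 188.83 − 2.31 = 186.52, limited to 2 d.p. → 5 s.f.
Carrying full precision, 7.2225 ÷ 186.52 = 0.0387223890199…; keep min(2, 5) = 2 s.f.
Rounded to 2 significant figures: 0.039.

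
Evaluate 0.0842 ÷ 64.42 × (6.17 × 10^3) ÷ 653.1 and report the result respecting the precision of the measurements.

0.0842 ÷ 64.42 × (6.17 × 10^3) ÷ 653.1 = 0.012348006553…
Multiplication/division keeps the fewest significant figures: 0.0842 → 3 s.f., 64.42 → 4 s.f., 6.17 × 10^3 → 3 s.f., 653.1 → 4 s.f.; limit is 3.
Rounded to 3 significant figures: 0.0123.

0.0123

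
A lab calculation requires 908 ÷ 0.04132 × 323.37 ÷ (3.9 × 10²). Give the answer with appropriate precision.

1.8 × 10⁴

908 ÷ 0.04132 × 323.37 ÷ (3.9 × 10²) = 18220.5153027…
Multiplication/division keeps the fewest significant figures: 908 → 3 s.f., 0.04132 → 4 s.f., 323.37 → 5 s.f., 3.9 × 10² → 2 s.f.; limit is 2.
Rounded to 2 significant figures: 1.8 × 10⁴.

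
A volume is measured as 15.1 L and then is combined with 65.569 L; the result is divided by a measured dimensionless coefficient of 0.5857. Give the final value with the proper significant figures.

15.1 L + 65.569 L = 80.669 L; the sum is limited to 1 decimal place (3 s.f.).
Carrying full precision, 80.669 ÷ 0.5857 = 137.730920266… L; 0.5857 has 4 s.f., so the result keeps min(3, 4) = 3 s.f.
Rounded to 3 significant figures: 1.38 × 10^2 L.

1.38 × 10^2 L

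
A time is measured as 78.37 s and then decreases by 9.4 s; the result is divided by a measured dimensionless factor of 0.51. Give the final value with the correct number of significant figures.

78.37 s − 9.4 s = 68.97 s; the difference is limited to 1 decimal place (3 s.f.).
Carrying full precision, 68.97 ÷ 0.51 = 135.235294118… s; 0.51 has 2 s.f., so the result keeps min(3, 2) = 2 s.f.
Rounded to 2 significant figures: 1.4 × 10^2 s.

1.4 × 10^2 s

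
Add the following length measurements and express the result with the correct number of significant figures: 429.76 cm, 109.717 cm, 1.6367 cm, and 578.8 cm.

1.1199 × 10^3 cm

429.76 cm + 109.717 cm + 1.6367 cm + 578.8 cm = 1119.9137 cm.
Addition/subtraction keeps the fewest decimal places: 429.76 → 2 decimal places, 109.717 → 3 decimal places, 1.6367 → 4 decimal places, 578.8 → 1 decimal place; limit is 1.
Rounded to 1 decimal place: 1.1199 × 10^3 cm.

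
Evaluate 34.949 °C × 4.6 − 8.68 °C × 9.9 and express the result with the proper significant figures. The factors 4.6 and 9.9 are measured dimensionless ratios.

7 × 10¹ °C

34.949 × 4.6 = 160.7654 → 1.6 × 10² °C (2 s.f., last digit at the 10^1 place).
8.68 × 9.9 = 85.932 → 86 °C (2 s.f., last digit at the 10^0 place).
Difference: 74.8334 °C; keep the coarser place, 10^1.
Result: 7 × 10¹ °C.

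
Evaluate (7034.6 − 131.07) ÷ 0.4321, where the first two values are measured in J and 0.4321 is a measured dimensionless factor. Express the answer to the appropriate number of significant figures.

7034.6 J − 131.07 J = 6903.53 J; the difference is limited to 1 decimal place (5 s.f.).
Carrying full precision, 6903.53 ÷ 0.4321 = 15976.6952094… J; 0.4321 has 4 s.f., so the result keeps min(5, 4) = 4 s.f.
Rounded to 4 significant figures: 1.598 × 10⁴ J.

1.598 × 10⁴ J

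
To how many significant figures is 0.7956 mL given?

0.7956: leading zeros are not significant.

4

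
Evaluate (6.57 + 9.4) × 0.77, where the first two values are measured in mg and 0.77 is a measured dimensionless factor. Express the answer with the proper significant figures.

12 mg

6.57 mg + 9.4 mg = 15.97 mg; the sum is limited to 1 decimal place (3 s.f.).
Carrying full precision, 15.97 × 0.77 = 12.2969 mg; 0.77 has 2 s.f., so the result keeps min(3, 2) = 2 s.f.
Rounded to 2 significant figures: 12 mg.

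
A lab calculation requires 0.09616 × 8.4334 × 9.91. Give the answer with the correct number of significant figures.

0.09616 × 8.4334 × 9.91 = 8.03657142304
Multiplication/division keeps the fewest significant figures: 0.09616 → 4 s.f., 8.4334 → 5 s.f., 9.91 → 3 s.f.; limit is 3.
Rounded to 3 significant figures: 8.04.

8.04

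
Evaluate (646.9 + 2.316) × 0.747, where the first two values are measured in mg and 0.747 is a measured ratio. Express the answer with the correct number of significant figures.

646.9 mg + 2.316 mg = 649.216 mg; the sum is limited to 1 decimal place (4 s.f.).
Carrying full precision, 649.216 × 0.747 = 484.964352 mg; 0.747 has 3 s.f., so the result keeps min(4, 3) = 3 s.f.
Rounded to 3 significant figures: 485 mg.

485 mg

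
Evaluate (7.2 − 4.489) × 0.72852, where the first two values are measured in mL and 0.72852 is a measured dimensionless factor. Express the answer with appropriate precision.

7.2 mL − 4.489 mL = 2.711 mL; the difference is limited to 1 decimal place (2 s.f.).
Carrying full precision, 2.711 × 0.72852 = 1.97501772 mL; 0.72852 has 5 s.f., so the result keeps min(2, 5) = 2 s.f.
Rounded to 2 significant figures: 2.0 mL.

2.0 mL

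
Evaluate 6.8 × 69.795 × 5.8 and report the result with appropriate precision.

6.8 × 69.795 × 5.8 = 2752.7148
Multiplication/division keeps the fewest significant figures: 6.8 → 2 s.f., 69.795 → 5 s.f., 5.8 → 2 s.f.; limit is 2.
Rounded to 2 significant figures: 2.8 × 10^3.

2.8 × 10^3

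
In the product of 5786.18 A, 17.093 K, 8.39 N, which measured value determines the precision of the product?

5786.18 A → 6 s.f.; 17.093 K → 5 s.f.; 8.39 N → 3 s.f.
The fewest is 3 significant figures, from 8.39 N.

8.39 N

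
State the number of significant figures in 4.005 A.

4.005: zeros between nonzero digits are significant.

4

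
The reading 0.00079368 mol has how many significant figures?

5

0.00079368: leading zeros are not significant.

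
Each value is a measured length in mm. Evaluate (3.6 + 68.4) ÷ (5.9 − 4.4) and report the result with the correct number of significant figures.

3.6 + 68.4 = 72.0, limited to 1 d.p. → 3 s.f.; 5.9 − 4.4 = 1.5, limited to 1 d.p. → 2 s.f.
Carrying full precision, 72.0 ÷ 1.5 = 48; keep min(3, 2) = 2 s.f.
Rounded to 2 significant figures: 48.

48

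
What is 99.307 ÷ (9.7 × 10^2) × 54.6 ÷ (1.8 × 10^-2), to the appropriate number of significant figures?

3.1 × 10^2

99.307 ÷ (9.7 × 10^2) × 54.6 ÷ (1.8 × 10^-2) = 310.54766323…
Multiplication/division keeps the fewest significant figures: 99.307 → 5 s.f., 9.7 × 10^2 → 2 s.f., 54.6 → 3 s.f., 1.8 × 10^-2 → 2 s.f.; limit is 2.
Rounded to 2 significant figures: 3.1 × 10^2.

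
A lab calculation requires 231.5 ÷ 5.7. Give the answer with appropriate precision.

231.5 ÷ 5.7 = 40.6140350877…
Multiplication/division keeps the fewest significant figures: 231.5 → 4 s.f., 5.7 → 2 s.f.; limit is 2.
Rounded to 2 significant figures: 41.

41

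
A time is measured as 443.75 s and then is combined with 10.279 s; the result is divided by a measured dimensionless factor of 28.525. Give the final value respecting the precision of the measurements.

15.917 s

443.75 s + 10.279 s = 454.029 s; the sum is limited to 2 decimal places (5 s.f.).
Carrying full precision, 454.029 ÷ 28.525 = 15.9168799299… s; 28.525 has 5 s.f., so the result keeps min(5, 5) = 5 s.f.
Rounded to 5 significant figures: 15.917 s.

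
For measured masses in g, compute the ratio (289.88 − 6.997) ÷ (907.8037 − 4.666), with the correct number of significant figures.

0.31322

289.88 − 6.997 = 282.883, limited to 2 d.p. → 5 s.f.; 907.8037 − 4.666 = 903.1377, limited to 3 d.p. → 6 s.f.
Carrying full precision, 282.883 ÷ 903.1377 = 0.313222446588…; keep min(5, 6) = 5 s.f.
Rounded to 5 significant figures: 0.31322.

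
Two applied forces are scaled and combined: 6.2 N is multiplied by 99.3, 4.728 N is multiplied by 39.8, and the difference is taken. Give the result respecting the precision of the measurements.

6.2 × 99.3 = 615.66 → 6.2 × 10² N (2 s.f., last digit at the 10^1 place).
4.728 × 39.8 = 188.1744 → 188 N (3 s.f., last digit at the 10^0 place).
Difference: 427.4856 N; keep the coarser place, 10^1.
Result: 4.3 × 10² N.

4.3 × 10² N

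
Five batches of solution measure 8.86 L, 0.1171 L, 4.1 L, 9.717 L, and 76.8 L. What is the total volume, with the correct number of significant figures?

8.86 L + 0.1171 L + 4.1 L + 9.717 L + 76.8 L = 99.5941 L.
Addition/subtraction keeps the fewest decimal places: 8.86 → 2 decimal places, 0.1171 → 4 decimal places, 4.1 → 1 decimal place, 9.717 → 3 decimal places, 76.8 → 1 decimal place; limit is 1.
Rounded to 1 decimal place: 99.6 L.

99.6 L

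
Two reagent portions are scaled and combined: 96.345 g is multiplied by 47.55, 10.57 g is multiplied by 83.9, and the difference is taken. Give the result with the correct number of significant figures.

96.345 × 47.55 = 4581.20475 → 4581 g (4 s.f., last digit at the 10^0 place).
10.57 × 83.9 = 886.823 → 8.87 × 10^2 g (3 s.f., last digit at the 10^0 place).
Difference: 3694.38175 g; keep the coarser place, 10^0.
Result: 3694 g.

3694 g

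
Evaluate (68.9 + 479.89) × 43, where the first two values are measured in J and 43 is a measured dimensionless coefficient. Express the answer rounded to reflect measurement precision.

68.9 J + 479.89 J = 548.79 J; the sum is limited to 1 decimal place (4 s.f.).
Carrying full precision, 548.79 × 43 = 23597.97 J; 43 has 2 s.f., so the result keeps min(4, 2) = 2 s.f.
Rounded to 2 significant figures: 2.4 × 10^4 J.

2.4 × 10^4 J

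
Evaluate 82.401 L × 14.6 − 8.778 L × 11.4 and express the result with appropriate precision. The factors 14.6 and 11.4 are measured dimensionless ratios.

82.401 × 14.6 = 1203.0546 → 1.20 × 10^3 L (3 s.f., last digit at the 10^1 place).
8.778 × 11.4 = 100.0692 → 1.00 × 10^2 L (3 s.f., last digit at the 10^0 place).
Difference: 1102.9854 L; keep the coarser place, 10^1.
Result: 1.10 × 10^3 L.

1.10 × 10^3 L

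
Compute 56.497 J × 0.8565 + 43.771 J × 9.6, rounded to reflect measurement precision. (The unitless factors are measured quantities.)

56.497 × 0.8565 = 48.3896805 → 48.39 J (4 s.f., last digit at the 10^-2 place).
43.771 × 9.6 = 420.2016 → 4.2 × 10^2 J (2 s.f., last digit at the 10^1 place).
Sum: 468.5912805 J; keep the coarser place, 10^1.
Result: 4.7 × 10^2 J.

4.7 × 10^2 J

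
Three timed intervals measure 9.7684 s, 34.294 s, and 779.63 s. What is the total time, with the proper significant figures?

823.69 s

9.7684 s + 34.294 s + 779.63 s = 823.6924 s.
Addition/subtraction keeps the fewest decimal places: 9.7684 → 4 decimal places, 34.294 → 3 decimal places, 779.63 → 2 decimal places; limit is 2.
Rounded to 2 decimal places: 823.69 s.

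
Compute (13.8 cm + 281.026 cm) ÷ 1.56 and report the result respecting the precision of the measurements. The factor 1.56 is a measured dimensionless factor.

189 cm

13.8 cm + 281.026 cm = 294.826 cm; the sum is limited to 1 decimal place (4 s.f.).
Carrying full precision, 294.826 ÷ 1.56 = 188.991025641… cm; 1.56 has 3 s.f., so the result keeps min(4, 3) = 3 s.f.
Rounded to 3 significant figures: 189 cm.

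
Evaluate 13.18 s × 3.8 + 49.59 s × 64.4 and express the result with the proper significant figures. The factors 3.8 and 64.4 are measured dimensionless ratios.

13.18 × 3.8 = 50.084 → 5.0 × 10^1 s (2 s.f., last digit at the 10^0 place).
49.59 × 64.4 = 3193.596 → 3.19 × 10^3 s (3 s.f., last digit at the 10^1 place).
Sum: 3243.68 s; keep the coarser place, 10^1.
Result: 3.24 × 10^3 s.

3.24 × 10^3 s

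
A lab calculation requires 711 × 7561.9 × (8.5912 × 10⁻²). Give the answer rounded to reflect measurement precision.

4.62 × 10⁵

711 × 7561.9 × (8.5912 × 10⁻²) = 461906.804441…
Multiplication/division keeps the fewest significant figures: 711 → 3 s.f., 7561.9 → 5 s.f., 8.5912 × 10⁻² → 5 s.f.; limit is 3.
Rounded to 3 significant figures: 4.62 × 10⁵.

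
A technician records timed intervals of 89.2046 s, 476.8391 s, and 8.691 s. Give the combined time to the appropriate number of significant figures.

89.2046 s + 476.8391 s + 8.691 s = 574.7347 s.
Addition/subtraction keeps the fewest decimal places: 89.2046 → 4 decimal places, 476.8391 → 4 decimal places, 8.691 → 3 decimal places; limit is 3.
Rounded to 3 decimal places: 574.735 s.

574.735 s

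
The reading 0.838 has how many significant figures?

3

0.838: leading zeros are not significant.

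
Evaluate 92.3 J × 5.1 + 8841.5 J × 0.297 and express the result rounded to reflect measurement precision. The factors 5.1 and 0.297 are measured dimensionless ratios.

3.10 × 10³ J

92.3 × 5.1 = 470.73 → 4.7 × 10² J (2 s.f., last digit at the 10^1 place).
8841.5 × 0.297 = 2625.9255 → 2.63 × 10³ J (3 s.f., last digit at the 10^1 place).
Sum: 3096.6555 J; keep the coarser place, 10^1.
Result: 3.10 × 10³ J.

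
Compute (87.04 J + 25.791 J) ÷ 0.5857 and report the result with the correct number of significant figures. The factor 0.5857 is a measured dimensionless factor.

192.6 J

87.04 J + 25.791 J = 112.831 J; the sum is limited to 2 decimal places (5 s.f.).
Carrying full precision, 112.831 ÷ 0.5857 = 192.642991292… J; 0.5857 has 4 s.f., so the result keeps min(5, 4) = 4 s.f.
Rounded to 4 significant figures: 192.6 J.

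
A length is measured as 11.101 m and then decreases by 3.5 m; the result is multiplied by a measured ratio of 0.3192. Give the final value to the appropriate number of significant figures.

11.101 m − 3.5 m = 7.601 m; the difference is limited to 1 decimal place (2 s.f.).
Carrying full precision, 7.601 × 0.3192 = 2.4262392 m; 0.3192 has 4 s.f., so the result keeps min(2, 4) = 2 s.f.
Rounded to 2 significant figures: 2.4 m.

2.4 m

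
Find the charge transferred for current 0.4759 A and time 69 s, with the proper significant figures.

33 C

charge transferred = 0.4759 A × 69 s = 32.8371 C.
0.4759 has 4 significant figures; 69 has 2.
Division/multiplication keeps the fewest: 2 significant figures.
Rounded: 33 C.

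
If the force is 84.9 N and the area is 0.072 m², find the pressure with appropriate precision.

1.2 × 10³ Pa

pressure = 84.9 N ÷ 0.072 m² = 1179.16666667… Pa.
84.9 has 3 significant figures; 0.072 has 2.
Division/multiplication keeps the fewest: 2 significant figures.
Rounded: 1.2 × 10³ Pa.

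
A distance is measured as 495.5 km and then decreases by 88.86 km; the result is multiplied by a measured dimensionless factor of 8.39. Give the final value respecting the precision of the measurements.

3.41 × 10³ km

495.5 km − 88.86 km = 406.64 km; the difference is limited to 1 decimal place (4 s.f.).
Carrying full precision, 406.64 × 8.39 = 3411.7096 km; 8.39 has 3 s.f., so the result keeps min(4, 3) = 3 s.f.
Rounded to 3 significant figures: 3.41 × 10³ km.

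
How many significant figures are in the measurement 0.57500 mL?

5

0.57500: leading zeros are not significant; trailing zeros after a decimal point are significant.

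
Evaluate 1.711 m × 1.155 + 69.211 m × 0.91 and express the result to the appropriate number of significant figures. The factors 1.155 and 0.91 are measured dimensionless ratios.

1.711 × 1.155 = 1.976205 → 1.976 m (4 s.f., last digit at the 10^-3 place).
69.211 × 0.91 = 62.98201 → 63 m (2 s.f., last digit at the 10^0 place).
Sum: 64.958215 m; keep the coarser place, 10^0.
Result: 65 m.

65 m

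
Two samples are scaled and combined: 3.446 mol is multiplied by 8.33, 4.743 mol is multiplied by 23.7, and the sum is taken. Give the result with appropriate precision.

141 mol

3.446 × 8.33 = 28.70518 → 28.7 mol (3 s.f., last digit at the 10^-1 place).
4.743 × 23.7 = 112.4091 → 112 mol (3 s.f., last digit at the 10^0 place).
Sum: 141.11428 mol; keep the coarser place, 10^0.
Result: 141 mol.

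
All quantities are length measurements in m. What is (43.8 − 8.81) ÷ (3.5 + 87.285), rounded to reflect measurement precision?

43.8 − 8.81 = 34.99, limited to 1 d.p. → 3 s.f.; 3.5 + 87.285 = 90.785, limited to 1 d.p. → 3 s.f.
Carrying full precision, 34.99 ÷ 90.785 = 0.385416092967…; keep min(3, 3) = 3 s.f.
Rounded to 3 significant figures: 3.85 × 10⁻¹.

3.85 × 10⁻¹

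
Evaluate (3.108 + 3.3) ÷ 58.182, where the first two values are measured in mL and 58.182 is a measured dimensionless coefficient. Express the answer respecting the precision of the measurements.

0.11 mL

3.108 mL + 3.3 mL = 6.408 mL; the sum is limited to 1 decimal place (2 s.f.).
Carrying full precision, 6.408 ÷ 58.182 = 0.110137155821… mL; 58.182 has 5 s.f., so the result keeps min(2, 5) = 2 s.f.
Rounded to 2 significant figures: 0.11 mL.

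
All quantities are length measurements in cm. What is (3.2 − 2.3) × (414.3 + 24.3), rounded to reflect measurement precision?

4 × 10² cm²

3.2 − 2.3 = 0.9, limited to 1 d.p. → 1 s.f.; 414.3 + 24.3 = 438.6, limited to 1 d.p. → 4 s.f.
Carrying full precision, 0.9 × 438.6 = 394.74; keep min(1, 4) = 1 s.f.
Rounded to 1 significant figure: 4 × 10² cm².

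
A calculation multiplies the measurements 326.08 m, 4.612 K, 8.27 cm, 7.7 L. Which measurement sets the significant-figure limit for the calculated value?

326.08 m → 5 s.f.; 4.612 K → 4 s.f.; 8.27 cm → 3 s.f.; 7.7 L → 2 s.f.
The fewest is 2 significant figures, from 7.7 L.

7.7 L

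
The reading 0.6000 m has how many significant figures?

0.6000: leading zeros are not significant; trailing zeros after a decimal point are significant.

4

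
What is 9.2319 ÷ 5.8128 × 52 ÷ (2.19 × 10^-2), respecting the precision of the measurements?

3.8 × 10^3

9.2319 ÷ 5.8128 × 52 ÷ (2.19 × 10^-2) = 3771.0730028…
Multiplication/division keeps the fewest significant figures: 9.2319 → 5 s.f., 5.8128 → 5 s.f., 52 → 2 s.f., 2.19 × 10^-2 → 3 s.f.; limit is 2.
Rounded to 2 significant figures: 3.8 × 10^3.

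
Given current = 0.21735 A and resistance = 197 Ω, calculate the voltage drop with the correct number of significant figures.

42.8 V

voltage drop = 0.21735 A × 197 Ω = 42.81795 V.
0.21735 has 5 significant figures; 197 has 3.
Division/multiplication keeps the fewest: 3 significant figures.
Rounded: 42.8 V.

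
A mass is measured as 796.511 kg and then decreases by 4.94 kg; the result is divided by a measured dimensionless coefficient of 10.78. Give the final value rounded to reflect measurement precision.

796.511 kg − 4.94 kg = 791.571 kg; the difference is limited to 2 decimal places (5 s.f.).
Carrying full precision, 791.571 ÷ 10.78 = 73.4295918367… kg; 10.78 has 4 s.f., so the result keeps min(5, 4) = 4 s.f.
Rounded to 4 significant figures: 73.43 kg.

73.43 kg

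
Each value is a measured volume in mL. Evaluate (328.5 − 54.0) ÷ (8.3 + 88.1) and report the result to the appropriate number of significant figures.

328.5 − 54.0 = 274.5, limited to 1 d.p. → 4 s.f.; 8.3 + 88.1 = 96.4, limited to 1 d.p. → 3 s.f.
Carrying full precision, 274.5 ÷ 96.4 = 2.84751037344…; keep min(4, 3) = 3 s.f.
Rounded to 3 significant figures: 2.85.

2.85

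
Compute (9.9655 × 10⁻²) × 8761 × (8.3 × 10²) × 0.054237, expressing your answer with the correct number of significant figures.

(9.9655 × 10⁻²) × 8761 × (8.3 × 10²) × 0.054237 = 39303.0745993…
Multiplication/division keeps the fewest significant figures: 9.9655 × 10⁻² → 5 s.f., 8761 → 4 s.f., 8.3 × 10² → 2 s.f., 0.054237 → 5 s.f.; limit is 2.
Rounded to 2 significant figures: 3.9 × 10⁴.

3.9 × 10⁴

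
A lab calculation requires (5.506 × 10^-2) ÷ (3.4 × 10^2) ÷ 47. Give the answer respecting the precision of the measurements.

(5.506 × 10^-2) ÷ (3.4 × 10^2) ÷ 47 = 0.00000344555694618…
Multiplication/division keeps the fewest significant figures: 5.506 × 10^-2 → 4 s.f., 3.4 × 10^2 → 2 s.f., 47 → 2 s.f.; limit is 2.
Rounded to 2 significant figures: 3.4 × 10^-6.

3.4 × 10^-6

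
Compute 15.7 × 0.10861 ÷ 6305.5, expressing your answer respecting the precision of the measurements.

15.7 × 0.10861 ÷ 6305.5 = 0.000270426928872…
Multiplication/division keeps the fewest significant figures: 15.7 → 3 s.f., 0.10861 → 5 s.f., 6305.5 → 5 s.f.; limit is 3.
Rounded to 3 significant figures: 2.70 × 10^-4.

2.70 × 10^-4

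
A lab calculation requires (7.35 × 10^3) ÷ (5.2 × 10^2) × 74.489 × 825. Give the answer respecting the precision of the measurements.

(7.35 × 10^3) ÷ (5.2 × 10^2) × 74.489 × 825 = 868620.526442…
Multiplication/division keeps the fewest significant figures: 7.35 × 10^3 → 3 s.f., 5.2 × 10^2 → 2 s.f., 74.489 → 5 s.f., 825 → 3 s.f.; limit is 2.
Rounded to 2 significant figures: 8.7 × 10^5.

8.7 × 10^5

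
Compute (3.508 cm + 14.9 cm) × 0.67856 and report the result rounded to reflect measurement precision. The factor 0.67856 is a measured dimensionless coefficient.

3.508 cm + 14.9 cm = 18.408 cm; the sum is limited to 1 decimal place (3 s.f.).
Carrying full precision, 18.408 × 0.67856 = 12.49093248 cm; 0.67856 has 5 s.f., so the result keeps min(3, 5) = 3 s.f.
Rounded to 3 significant figures: 12.5 cm.

12.5 cm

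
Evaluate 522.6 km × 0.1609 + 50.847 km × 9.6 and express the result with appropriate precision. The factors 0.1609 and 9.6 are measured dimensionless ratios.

5.7 × 10² km

522.6 × 0.1609 = 84.08634 → 84.09 km (4 s.f., last digit at the 10^-2 place).
50.847 × 9.6 = 488.1312 → 4.9 × 10² km (2 s.f., last digit at the 10^1 place).
Sum: 572.21754 km; keep the coarser place, 10^1.
Result: 5.7 × 10² km.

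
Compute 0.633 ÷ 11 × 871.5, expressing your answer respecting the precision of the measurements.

50.

0.633 ÷ 11 × 871.5 = 50.1508636364…
Multiplication/division keeps the fewest significant figures: 0.633 → 3 s.f., 11 → 2 s.f., 871.5 → 4 s.f.; limit is 2.
Rounded to 2 significant figures: 50.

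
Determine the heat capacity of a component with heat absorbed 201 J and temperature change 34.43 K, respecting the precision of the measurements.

5.84 J/K

heat capacity = 201 J ÷ 34.43 K = 5.83793203602… J/K.
201 has 3 significant figures; 34.43 has 4.
Division/multiplication keeps the fewest: 3 significant figures.
Rounded: 5.84 J/K.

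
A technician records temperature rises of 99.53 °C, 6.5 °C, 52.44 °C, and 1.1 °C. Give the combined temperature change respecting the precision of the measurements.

159.6 °C

99.53 °C + 6.5 °C + 52.44 °C + 1.1 °C = 159.57 °C.
Addition/subtraction keeps the fewest decimal places: 99.53 → 2 decimal places, 6.5 → 1 decimal place, 52.44 → 2 decimal places, 1.1 → 1 decimal place; limit is 1.
Rounded to 1 decimal place: 159.6 °C.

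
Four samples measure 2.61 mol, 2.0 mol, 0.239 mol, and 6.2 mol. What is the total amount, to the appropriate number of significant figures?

2.61 mol + 2.0 mol + 0.239 mol + 6.2 mol = 11.049 mol.
Addition/subtraction keeps the fewest decimal places: 2.61 → 2 decimal places, 2.0 → 1 decimal place, 0.239 → 3 decimal places, 6.2 → 1 decimal place; limit is 1.
Rounded to 1 decimal place: 11.0 mol.

11.0 mol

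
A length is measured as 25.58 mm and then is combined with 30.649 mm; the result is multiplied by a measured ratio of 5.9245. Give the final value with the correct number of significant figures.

25.58 mm + 30.649 mm = 56.229 mm; the sum is limited to 2 decimal places (4 s.f.).
Carrying full precision, 56.229 × 5.9245 = 333.1287105 mm; 5.9245 has 5 s.f., so the result keeps min(4, 5) = 4 s.f.
Rounded to 4 significant figures: 333.1 mm.

333.1 mm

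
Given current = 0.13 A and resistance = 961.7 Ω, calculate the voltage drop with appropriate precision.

voltage drop = 0.13 A × 961.7 Ω = 125.021 V.
0.13 has 2 significant figures; 961.7 has 4.
Division/multiplication keeps the fewest: 2 significant figures.
Rounded: 1.3 × 10² V.

1.3 × 10² V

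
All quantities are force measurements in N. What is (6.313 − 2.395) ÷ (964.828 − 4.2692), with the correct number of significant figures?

0.004079

6.313 − 2.395 = 3.918, limited to 3 d.p. → 4 s.f.; 964.828 − 4.2692 = 960.5588, limited to 3 d.p. → 6 s.f.
Carrying full precision, 3.918 ÷ 960.5588 = 0.0040788757544…; keep min(4, 6) = 4 s.f.
Rounded to 4 significant figures: 0.004079.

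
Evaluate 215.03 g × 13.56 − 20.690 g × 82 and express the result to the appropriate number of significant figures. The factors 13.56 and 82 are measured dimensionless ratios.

1.2 × 10³ g

215.03 × 13.56 = 2915.8068 → 2916 g (4 s.f., last digit at the 10^0 place).
20.690 × 82 = 1696.58 → 1.7 × 10³ g (2 s.f., last digit at the 10^2 place).
Difference: 1219.2268 g; keep the coarser place, 10^2.
Result: 1.2 × 10³ g.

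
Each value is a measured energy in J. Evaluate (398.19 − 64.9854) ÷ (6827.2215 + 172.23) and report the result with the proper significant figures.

0.047604

398.19 − 64.9854 = 333.2046, limited to 2 d.p. → 5 s.f.; 6827.2215 + 172.23 = 6999.4515, limited to 2 d.p. → 6 s.f.
Carrying full precision, 333.2046 ÷ 6999.4515 = 0.0476043872866…; keep min(5, 6) = 5 s.f.
Rounded to 5 significant figures: 0.047604.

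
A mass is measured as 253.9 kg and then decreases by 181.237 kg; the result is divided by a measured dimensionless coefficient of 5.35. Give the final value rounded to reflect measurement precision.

253.9 kg − 181.237 kg = 72.663 kg; the difference is limited to 1 decimal place (3 s.f.).
Carrying full precision, 72.663 ÷ 5.35 = 13.5818691589… kg; 5.35 has 3 s.f., so the result keeps min(3, 3) = 3 s.f.
Rounded to 3 significant figures: 13.6 kg.

13.6 kg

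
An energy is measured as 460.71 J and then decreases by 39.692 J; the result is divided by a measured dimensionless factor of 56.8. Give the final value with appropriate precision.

460.71 J − 39.692 J = 421.018 J; the difference is limited to 2 decimal places (5 s.f.).
Carrying full precision, 421.018 ÷ 56.8 = 7.41228873239… J; 56.8 has 3 s.f., so the result keeps min(5, 3) = 3 s.f.
Rounded to 3 significant figures: 7.41 J.

7.41 J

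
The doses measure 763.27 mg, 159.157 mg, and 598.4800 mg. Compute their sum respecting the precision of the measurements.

763.27 mg + 159.157 mg + 598.4800 mg = 1520.9070 mg.
Addition/subtraction keeps the fewest decimal places: 763.27 → 2 decimal places, 159.157 → 3 decimal places, 598.4800 → 4 decimal places; limit is 2.
Rounded to 2 decimal places: 1520.91 mg.

1520.91 mg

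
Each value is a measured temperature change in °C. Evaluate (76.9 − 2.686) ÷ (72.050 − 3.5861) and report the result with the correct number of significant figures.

76.9 − 2.686 = 74.214, limited to 1 d.p. → 3 s.f.; 72.050 − 3.5861 = 68.4639, limited to 3 d.p. → 5 s.f.
Carrying full precision, 74.214 ÷ 68.4639 = 1.08398732763…; keep min(3, 5) = 3 s.f.
Rounded to 3 significant figures: 1.08.

1.08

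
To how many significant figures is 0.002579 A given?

4

0.002579: leading zeros are not significant.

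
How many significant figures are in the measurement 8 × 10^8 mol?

1

8 × 10^8: in scientific notation every digit of the coefficient is significant.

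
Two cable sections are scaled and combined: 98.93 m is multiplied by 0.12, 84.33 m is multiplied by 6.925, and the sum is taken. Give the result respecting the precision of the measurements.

98.93 × 0.12 = 11.8716 → 12 m (2 s.f., last digit at the 10^0 place).
84.33 × 6.925 = 583.98525 → 584.0 m (4 s.f., last digit at the 10^-1 place).
Sum: 595.85685 m; keep the coarser place, 10^0.
Result: 5.96 × 10^2 m.

5.96 × 10^2 m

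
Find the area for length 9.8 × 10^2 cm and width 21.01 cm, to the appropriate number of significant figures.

2.1 × 10^4 cm²

area = 9.8 × 10^2 cm × 21.01 cm = 20589.8 cm².
9.8 × 10^2 has 2 significant figures; 21.01 has 4.
Division/multiplication keeps the fewest: 2 significant figures.
Rounded: 2.1 × 10^4 cm².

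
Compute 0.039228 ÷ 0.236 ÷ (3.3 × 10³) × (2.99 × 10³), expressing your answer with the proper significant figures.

0.039228 ÷ 0.236 ÷ (3.3 × 10³) × (2.99 × 10³) = 0.150605701079…
Multiplication/division keeps the fewest significant figures: 0.039228 → 5 s.f., 0.236 → 3 s.f., 3.3 × 10³ → 2 s.f., 2.99 × 10³ → 3 s.f.; limit is 2.
Rounded to 2 significant figures: 0.15.

0.15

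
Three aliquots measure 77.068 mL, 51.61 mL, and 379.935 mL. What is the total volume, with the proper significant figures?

77.068 mL + 51.61 mL + 379.935 mL = 508.613 mL.
Addition/subtraction keeps the fewest decimal places: 77.068 → 3 decimal places, 51.61 → 2 decimal places, 379.935 → 3 decimal places; limit is 2.
Rounded to 2 decimal places: 508.61 mL.

508.61 mL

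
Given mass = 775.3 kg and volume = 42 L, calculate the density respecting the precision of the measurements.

18 kg/L

density = 775.3 kg ÷ 42 L = 18.4595238095… kg/L.
775.3 has 4 significant figures; 42 has 2.
Division/multiplication keeps the fewest: 2 significant figures.
Rounded: 18 kg/L.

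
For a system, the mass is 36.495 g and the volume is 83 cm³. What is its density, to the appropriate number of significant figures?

density = 36.495 g ÷ 83 cm³ = 0.439698795181… g/cm³.
36.495 has 5 significant figures; 83 has 2.
Division/multiplication keeps the fewest: 2 significant figures.
Rounded: 4.4 × 10⁻¹ g/cm³.

4.4 × 10⁻¹ g/cm³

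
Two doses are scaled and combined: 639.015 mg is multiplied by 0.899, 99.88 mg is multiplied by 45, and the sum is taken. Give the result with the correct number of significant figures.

5.1 × 10³ mg

639.015 × 0.899 = 574.474485 → 574 mg (3 s.f., last digit at the 10^0 place).
99.88 × 45 = 4494.6 → 4.5 × 10³ mg (2 s.f., last digit at the 10^2 place).
Sum: 5069.074485 mg; keep the coarser place, 10^2.
Result: 5.1 × 10³ mg.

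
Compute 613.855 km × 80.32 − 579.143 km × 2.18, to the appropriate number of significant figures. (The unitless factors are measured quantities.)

613.855 × 80.32 = 49304.8336 → 4.930 × 10⁴ km (4 s.f., last digit at the 10^1 place).
579.143 × 2.18 = 1262.53174 → 1.26 × 10³ km (3 s.f., last digit at the 10^1 place).
Difference: 48042.30186 km; keep the coarser place, 10^1.
Result: 4.804 × 10⁴ km.

4.804 × 10⁴ km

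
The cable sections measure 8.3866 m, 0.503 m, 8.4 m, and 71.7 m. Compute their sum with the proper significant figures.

89.0 m

8.3866 m + 0.503 m + 8.4 m + 71.7 m = 88.9896 m.
Addition/subtraction keeps the fewest decimal places: 8.3866 → 4 decimal places, 0.503 → 3 decimal places, 8.4 → 1 decimal place, 71.7 → 1 decimal place; limit is 1.
Rounded to 1 decimal place: 89.0 m.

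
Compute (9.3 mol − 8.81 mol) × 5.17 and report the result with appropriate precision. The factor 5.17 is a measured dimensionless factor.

9.3 mol − 8.81 mol = 0.49 mol; the difference is limited to 1 decimal place (1 s.f.).
Carrying full precision, 0.49 × 5.17 = 2.5333 mol; 5.17 has 3 s.f., so the result keeps min(1, 3) = 1 s.f.
Rounded to 1 significant figure: 3 mol.

3 mol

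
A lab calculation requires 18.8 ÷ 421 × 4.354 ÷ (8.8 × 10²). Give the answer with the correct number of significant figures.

2.2 × 10⁻⁴

18.8 ÷ 421 × 4.354 ÷ (8.8 × 10²) = 0.000220943640682…
Multiplication/division keeps the fewest significant figures: 18.8 → 3 s.f., 421 → 3 s.f., 4.354 → 4 s.f., 8.8 × 10² → 2 s.f.; limit is 2.
Rounded to 2 significant figures: 2.2 × 10⁻⁴.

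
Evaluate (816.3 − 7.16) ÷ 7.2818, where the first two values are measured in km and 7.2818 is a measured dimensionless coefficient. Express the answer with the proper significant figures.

816.3 km − 7.16 km = 809.14 km; the difference is limited to 1 decimal place (4 s.f.).
Carrying full precision, 809.14 ÷ 7.2818 = 111.118130133… km; 7.2818 has 5 s.f., so the result keeps min(4, 5) = 4 s.f.
Rounded to 4 significant figures: 111.1 km.

111.1 km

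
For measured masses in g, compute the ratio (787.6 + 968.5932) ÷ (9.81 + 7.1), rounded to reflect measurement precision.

787.6 + 968.5932 = 1756.1932, limited to 1 d.p. → 5 s.f.; 9.81 + 7.1 = 16.91, limited to 1 d.p. → 3 s.f.
Carrying full precision, 1756.1932 ÷ 16.91 = 103.855304554…; keep min(5, 3) = 3 s.f.
Rounded to 3 significant figures: 104.

104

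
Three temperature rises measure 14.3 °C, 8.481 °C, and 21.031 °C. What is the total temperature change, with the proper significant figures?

14.3 °C + 8.481 °C + 21.031 °C = 43.812 °C.
Addition/subtraction keeps the fewest decimal places: 14.3 → 1 decimal place, 8.481 → 3 decimal places, 21.031 → 3 decimal places; limit is 1.
Rounded to 1 decimal place: 43.8 °C.

43.8 °C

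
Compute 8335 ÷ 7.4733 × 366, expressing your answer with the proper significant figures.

8335 ÷ 7.4733 × 366 = 408201.196259…
Multiplication/division keeps the fewest significant figures: 8335 → 4 s.f., 7.4733 → 5 s.f., 366 → 3 s.f.; limit is 3.
Rounded to 3 significant figures: 4.08 × 10⁵.

4.08 × 10⁵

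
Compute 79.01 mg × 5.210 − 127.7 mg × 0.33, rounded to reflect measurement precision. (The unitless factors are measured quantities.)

79.01 × 5.210 = 411.6421 → 411.6 mg (4 s.f., last digit at the 10^-1 place).
127.7 × 0.33 = 42.141 → 42 mg (2 s.f., last digit at the 10^0 place).
Difference: 369.5011 mg; keep the coarser place, 10^0.
Result: 3.70 × 10² mg.

3.70 × 10² mg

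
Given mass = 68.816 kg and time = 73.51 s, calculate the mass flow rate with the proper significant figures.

0.9361 kg/s

mass flow rate = 68.816 kg ÷ 73.51 s = 0.936144742212… kg/s.
68.816 has 5 significant figures; 73.51 has 4.
Division/multiplication keeps the fewest: 4 significant figures.
Rounded: 0.9361 kg/s.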